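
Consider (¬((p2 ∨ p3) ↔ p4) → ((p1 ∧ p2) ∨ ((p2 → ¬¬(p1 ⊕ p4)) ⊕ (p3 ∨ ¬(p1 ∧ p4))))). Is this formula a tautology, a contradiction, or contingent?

contingent

p1 | p2 | p3 | p4 || φ
T  | T  | T  | T  || T
T  | T  | T  | F  || T
T  | T  | F  | T  || T
T  | T  | F  | F  || T
T  | F  | T  | T  || T
T  | F  | T  | F  || F
T  | F  | F  | T  || T
T  | F  | F  | F  || T
F  | T  | T  | T  || T
F  | T  | T  | F  || T
F  | T  | F  | T  || T
F  | T  | F  | F  || T
F  | F  | T  | T  || T
F  | F  | T  | F  || F
F  | F  | F  | T  || F
F  | F  | F  | F  || T
13 of 16 rows are T, so the formula is contingent.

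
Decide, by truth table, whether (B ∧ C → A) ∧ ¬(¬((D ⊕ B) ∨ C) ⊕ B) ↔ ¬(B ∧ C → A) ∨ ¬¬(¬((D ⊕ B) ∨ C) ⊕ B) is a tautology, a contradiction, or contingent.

A | B | C | D || (B ∧ C) | ((B ∧ C) → A) | (D ⊕ B) | ((D ⊕ B) ∨ C) | ¬((D ⊕ B) ∨ C) | (¬((D ⊕ B) ∨ C) ⊕ B) | ¬(¬((D ⊕ B) ∨ C) ⊕ B) | ¬((B ∧ C) → A) | ¬¬(¬((D ⊕ B) ∨ C) ⊕ B) | φ
F | F | F | F ||    F    |       T       |    F    |       F       |       T        |          T           |           F           |       F        |           T            | F
F | F | F | T ||    F    |       T       |    T    |       T       |       F        |          F           |           T           |       F        |           F            | F
F | F | T | F ||    F    |       T       |    F    |       T       |       F        |          F           |           T           |       F        |           F            | F
F | F | T | T ||    F    |       T       |    T    |       T       |       F        |          F           |           T           |       F        |           F            | F
F | T | F | F ||    F    |       T       |    T    |       T       |       F        |          T           |           F           |       F        |           T            | F
F | T | F | T ||    F    |       T       |    F    |       F       |       T        |          F           |           T           |       F        |           F            | F
F | T | T | F ||    T    |       F       |    T    |       T       |       F        |          T           |           F           |       T        |           T            | F
F | T | T | T ||    T    |       F       |    F    |       T       |       F        |          T           |           F           |       T        |           T            | F
T | F | F | F ||    F    |       T       |    F    |       F       |       T        |          T           |           F           |       F        |           T            | F
T | F | F | T ||    F    |       T       |    T    |       T       |       F        |          F           |           T           |       F        |           F            | F
T | F | T | F ||    F    |       T       |    F    |       T       |       F        |          F           |           T           |       F        |           F            | F
T | F | T | T ||    F    |       T       |    T    |       T       |       F        |          F           |           T           |       F        |           F            | F
T | T | F | F ||    F    |       T       |    T    |       T       |       F        |          T           |           F           |       F        |           T            | F
T | T | F | T ||    F    |       T       |    F    |       F       |       T        |          F           |           T           |       F        |           F            | F
T | T | T | F ||    T    |       T       |    T    |       T       |       F        |          T           |           F           |       F        |           T            | F
T | T | T | T ||    T    |       T       |    F    |       T       |       F        |          T           |           F           |       F        |           T            | F
Every row is F, so the formula is a contradiction.

contradiction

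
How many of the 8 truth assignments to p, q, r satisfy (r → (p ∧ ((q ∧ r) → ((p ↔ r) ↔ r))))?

6

p  q  r  |  φ
F  F  F  |  T
F  F  T  |  F
F  T  F  |  T
F  T  T  |  F
T  F  F  |  T
T  F  T  |  T
T  T  F  |  T
T  T  T  |  T
The formula is true on 6 of the 8 rows.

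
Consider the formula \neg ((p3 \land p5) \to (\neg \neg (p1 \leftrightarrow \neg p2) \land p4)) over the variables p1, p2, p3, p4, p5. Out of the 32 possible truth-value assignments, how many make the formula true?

p1 | p2 | p3 | p4 | p5 | φ
-- | -- | -- | -- | -- | -
1  | 1  | 1  | 1  | 1  | 1
1  | 1  | 1  | 1  | 0  | 0
1  | 1  | 1  | 0  | 1  | 1
1  | 1  | 1  | 0  | 0  | 0
1  | 1  | 0  | 1  | 1  | 0
1  | 1  | 0  | 1  | 0  | 0
1  | 1  | 0  | 0  | 1  | 0
1  | 1  | 0  | 0  | 0  | 0
1  | 0  | 1  | 1  | 1  | 0
1  | 0  | 1  | 1  | 0  | 0
1  | 0  | 1  | 0  | 1  | 1
1  | 0  | 1  | 0  | 0  | 0
1  | 0  | 0  | 1  | 1  | 0
1  | 0  | 0  | 1  | 0  | 0
1  | 0  | 0  | 0  | 1  | 0
1  | 0  | 0  | 0  | 0  | 0
0  | 1  | 1  | 1  | 1  | 0
0  | 1  | 1  | 1  | 0  | 0
0  | 1  | 1  | 0  | 1  | 1
0  | 1  | 1  | 0  | 0  | 0
0  | 1  | 0  | 1  | 1  | 0
0  | 1  | 0  | 1  | 0  | 0
0  | 1  | 0  | 0  | 1  | 0
0  | 1  | 0  | 0  | 0  | 0
0  | 0  | 1  | 1  | 1  | 1
0  | 0  | 1  | 1  | 0  | 0
0  | 0  | 1  | 0  | 1  | 1
0  | 0  | 1  | 0  | 0  | 0
0  | 0  | 0  | 1  | 1  | 0
0  | 0  | 0  | 1  | 0  | 0
0  | 0  | 0  | 0  | 1  | 0
0  | 0  | 0  | 0  | 0  | 0
The formula is true on 6 of the 32 rows.

6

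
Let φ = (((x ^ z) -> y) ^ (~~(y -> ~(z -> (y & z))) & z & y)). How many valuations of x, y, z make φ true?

x | y | z || (x ^ z) | ((x ^ z) -> y) | (y & z) | (z -> (y & z)) | ~(z -> (y & z)) | (y -> ~(z -> (y & z))) | ~(y -> ~(z -> (y & z))) | ~~(y -> ~(z -> (y & z))) | φ
F | F | F ||    F    |       T        |    F    |       T        |        F        |           T            |            F            |            T             | T
F | F | T ||    T    |       F        |    F    |       F        |        T        |           T            |            F            |            T             | F
F | T | F ||    F    |       T        |    F    |       T        |        F        |           F            |            T            |            F             | T
F | T | T ||    T    |       T        |    T    |       T        |        F        |           F            |            T            |            F             | T
T | F | F ||    T    |       F        |    F    |       T        |        F        |           T            |            F            |            T             | F
T | F | T ||    F    |       T        |    F    |       F        |        T        |           T            |            F            |            T             | T
T | T | F ||    T    |       T        |    F    |       T        |        F        |           F            |            T            |            F             | T
T | T | T ||    F    |       T        |    T    |       T        |        F        |           F            |            T            |            F             | T
The formula is true on 6 of the 8 rows.

6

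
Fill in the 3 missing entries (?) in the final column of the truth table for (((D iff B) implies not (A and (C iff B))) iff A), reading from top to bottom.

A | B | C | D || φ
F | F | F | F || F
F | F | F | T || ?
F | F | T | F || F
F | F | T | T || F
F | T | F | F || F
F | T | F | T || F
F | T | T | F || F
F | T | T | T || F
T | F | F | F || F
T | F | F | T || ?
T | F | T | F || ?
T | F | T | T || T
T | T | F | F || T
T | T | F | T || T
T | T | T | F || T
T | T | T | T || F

F, T, T

Row A=F, B=F, C=F, D=T: ((D iff B) implies not (A and (C iff B))) = T, so the formula = F.
Row A=T, B=F, C=F, D=T: ((D iff B) implies not (A and (C iff B))) = T, so the formula = T.
Row A=T, B=F, C=T, D=F: ((D iff B) implies not (A and (C iff B))) = T, so the formula = T.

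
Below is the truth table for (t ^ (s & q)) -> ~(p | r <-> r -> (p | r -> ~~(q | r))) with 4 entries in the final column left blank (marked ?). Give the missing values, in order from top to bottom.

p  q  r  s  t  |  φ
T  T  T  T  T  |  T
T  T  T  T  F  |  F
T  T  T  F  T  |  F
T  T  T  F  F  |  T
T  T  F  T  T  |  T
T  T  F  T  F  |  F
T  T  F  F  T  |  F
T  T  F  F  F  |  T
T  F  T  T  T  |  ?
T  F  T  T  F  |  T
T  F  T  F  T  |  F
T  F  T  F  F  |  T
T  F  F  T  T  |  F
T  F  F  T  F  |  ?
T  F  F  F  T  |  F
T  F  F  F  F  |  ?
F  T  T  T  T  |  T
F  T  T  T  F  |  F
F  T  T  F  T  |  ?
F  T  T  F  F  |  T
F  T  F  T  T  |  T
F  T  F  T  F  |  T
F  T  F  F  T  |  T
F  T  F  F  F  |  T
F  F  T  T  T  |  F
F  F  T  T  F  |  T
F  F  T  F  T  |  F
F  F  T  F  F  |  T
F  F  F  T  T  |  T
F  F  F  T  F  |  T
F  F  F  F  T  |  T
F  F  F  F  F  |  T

Row p=T, q=F, r=T, s=T, t=T: (t ^ (s & q)) = T, ~(p | r <-> r -> (p | r -> ~~(q | r))) = F, so the formula = F.
Row p=T, q=F, r=F, s=T, t=F: (t ^ (s & q)) = F, ~(p | r <-> r -> (p | r -> ~~(q | r))) = F, so the formula = T.
Row p=T, q=F, r=F, s=F, t=F: (t ^ (s & q)) = F, ~(p | r <-> r -> (p | r -> ~~(q | r))) = F, so the formula = T.
Row p=F, q=T, r=T, s=F, t=T: (t ^ (s & q)) = T, ~(p | r <-> r -> (p | r -> ~~(q | r))) = F, so the formula = F.

F, T, T, F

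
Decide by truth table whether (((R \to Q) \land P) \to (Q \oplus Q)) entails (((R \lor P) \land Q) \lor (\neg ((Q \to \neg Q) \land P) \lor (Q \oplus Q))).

no

  P   |   Q   |   R   ||   φ   |   ψ  
 True |  True |  True || False |  True
 True |  True | False || False |  True
 True | False |  True ||  True | False
 True | False | False || False | False
False |  True |  True ||  True |  True
False |  True | False ||  True |  True
False | False |  True ||  True |  True
False | False | False ||  True |  True
At P=True, Q=False, R=True we have φ true but ψ false, so φ does not entail ψ.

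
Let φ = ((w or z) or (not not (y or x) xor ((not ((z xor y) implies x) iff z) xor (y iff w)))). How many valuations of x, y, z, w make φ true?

x | y | z | w || φ
1 | 1 | 1 | 1 || 1
1 | 1 | 1 | 0 || 1
1 | 1 | 0 | 1 || 1
1 | 1 | 0 | 0 || 0
1 | 0 | 1 | 1 || 1
1 | 0 | 1 | 0 || 1
1 | 0 | 0 | 1 || 1
1 | 0 | 0 | 0 || 1
0 | 1 | 1 | 1 || 1
0 | 1 | 1 | 0 || 1
0 | 1 | 0 | 1 || 1
0 | 1 | 0 | 0 || 1
0 | 0 | 1 | 1 || 1
0 | 0 | 1 | 0 || 1
0 | 0 | 0 | 1 || 1
0 | 0 | 0 | 0 || 0
The formula is true on 14 of the 16 rows.

14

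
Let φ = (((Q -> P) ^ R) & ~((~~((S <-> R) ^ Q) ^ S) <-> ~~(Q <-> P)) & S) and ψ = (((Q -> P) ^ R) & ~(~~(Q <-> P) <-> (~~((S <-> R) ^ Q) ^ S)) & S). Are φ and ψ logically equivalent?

P | Q | R | S || φ | ψ
T | T | T | T || F | F
T | T | T | F || F | F
T | T | F | T || T | T
T | T | F | F || F | F
T | F | T | T || F | F
T | F | T | F || F | F
T | F | F | T || T | T
T | F | F | F || F | F
F | T | T | T || T | T
F | T | T | F || F | F
F | T | F | T || F | F
F | T | F | F || F | F
F | F | T | T || F | F
F | F | T | F || F | F
F | F | F | T || F | F
F | F | F | F || F | F
The columns for φ and ψ agree on every row, so they are logically equivalent.

equivalent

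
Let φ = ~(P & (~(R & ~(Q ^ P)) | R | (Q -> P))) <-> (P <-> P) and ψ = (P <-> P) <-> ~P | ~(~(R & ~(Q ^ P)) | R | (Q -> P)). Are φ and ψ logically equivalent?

P | Q | R | φ | ψ
- | - | - | - | -
1 | 1 | 1 | 0 | 0
1 | 1 | 0 | 0 | 0
1 | 0 | 1 | 0 | 0
1 | 0 | 0 | 0 | 0
0 | 1 | 1 | 1 | 1
0 | 1 | 0 | 1 | 1
0 | 0 | 1 | 1 | 1
0 | 0 | 0 | 1 | 1
The columns for φ and ψ agree on every row, so they are logically equivalent.

equivalent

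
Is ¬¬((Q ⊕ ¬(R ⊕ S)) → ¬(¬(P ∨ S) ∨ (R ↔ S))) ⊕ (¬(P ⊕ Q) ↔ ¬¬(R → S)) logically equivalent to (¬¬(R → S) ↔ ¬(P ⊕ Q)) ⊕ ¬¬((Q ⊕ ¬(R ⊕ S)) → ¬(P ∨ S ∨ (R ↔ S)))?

P | Q | R | S || φ | ψ
0 | 0 | 0 | 0 || 1 | 1
0 | 0 | 0 | 1 || 0 | 0
0 | 0 | 1 | 0 || 1 | 1
0 | 0 | 1 | 1 || 1 | 1
0 | 1 | 0 | 0 || 1 | 1
0 | 1 | 0 | 1 || 1 | 0
0 | 1 | 1 | 0 || 1 | 0
0 | 1 | 1 | 1 || 1 | 1
1 | 0 | 0 | 0 || 0 | 0
1 | 0 | 0 | 1 || 1 | 1
1 | 0 | 1 | 0 || 0 | 0
1 | 0 | 1 | 1 || 0 | 0
1 | 1 | 0 | 0 || 0 | 0
1 | 1 | 0 | 1 || 0 | 1
1 | 1 | 1 | 0 || 1 | 0
1 | 1 | 1 | 1 || 0 | 0
The columns differ at P=0, Q=1, R=0, S=1 (φ=1, ψ=0), so they are not equivalent.

not equivalent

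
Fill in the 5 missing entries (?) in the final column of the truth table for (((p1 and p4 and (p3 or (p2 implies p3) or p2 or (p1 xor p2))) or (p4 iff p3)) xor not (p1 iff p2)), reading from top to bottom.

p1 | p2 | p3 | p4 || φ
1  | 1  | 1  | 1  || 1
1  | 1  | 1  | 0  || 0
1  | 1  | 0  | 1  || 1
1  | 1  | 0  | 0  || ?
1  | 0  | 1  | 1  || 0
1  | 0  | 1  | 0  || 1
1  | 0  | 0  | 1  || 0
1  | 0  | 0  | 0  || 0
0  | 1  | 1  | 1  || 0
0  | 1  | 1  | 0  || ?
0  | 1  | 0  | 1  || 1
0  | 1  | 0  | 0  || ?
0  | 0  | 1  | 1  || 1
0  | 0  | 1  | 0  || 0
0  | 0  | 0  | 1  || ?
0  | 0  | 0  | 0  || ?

Row p1=1, p2=1, p3=0, p4=0: ((p1 and p4 and (p3 or (p2 implies p3) or p2 or (p1 xor p2))) or (p4 iff p3)) = 1, not (p1 iff p2) = 0, so the formula = 1.
Row p1=0, p2=1, p3=1, p4=0: ((p1 and p4 and (p3 or (p2 implies p3) or p2 or (p1 xor p2))) or (p4 iff p3)) = 0, not (p1 iff p2) = 1, so the formula = 1.
Row p1=0, p2=1, p3=0, p4=0: ((p1 and p4 and (p3 or (p2 implies p3) or p2 or (p1 xor p2))) or (p4 iff p3)) = 1, not (p1 iff p2) = 1, so the formula = 0.
Row p1=0, p2=0, p3=0, p4=1: ((p1 and p4 and (p3 or (p2 implies p3) or p2 or (p1 xor p2))) or (p4 iff p3)) = 0, not (p1 iff p2) = 0, so the formula = 0.
Row p1=0, p2=0, p3=0, p4=0: ((p1 and p4 and (p3 or (p2 implies p3) or p2 or (p1 xor p2))) or (p4 iff p3)) = 1, not (p1 iff p2) = 0, so the formula = 1.

1, 1, 0, 0, 1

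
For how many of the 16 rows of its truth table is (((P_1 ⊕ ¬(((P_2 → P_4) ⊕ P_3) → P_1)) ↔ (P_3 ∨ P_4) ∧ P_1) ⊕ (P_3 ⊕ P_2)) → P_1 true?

14

P_1 | P_2 | P_3 | P_4 || φ
 F  |  F  |  F  |  F  || T
 F  |  F  |  F  |  T  || T
 F  |  F  |  T  |  F  || T
 F  |  F  |  T  |  T  || T
 F  |  T  |  F  |  F  || T
 F  |  T  |  F  |  T  || F
 F  |  T  |  T  |  F  || T
 F  |  T  |  T  |  T  || F
 T  |  F  |  F  |  F  || T
 T  |  F  |  F  |  T  || T
 T  |  F  |  T  |  F  || T
 T  |  F  |  T  |  T  || T
 T  |  T  |  F  |  F  || T
 T  |  T  |  F  |  T  || T
 T  |  T  |  T  |  F  || T
 T  |  T  |  T  |  T  || T
The formula is true on 14 of the 16 rows.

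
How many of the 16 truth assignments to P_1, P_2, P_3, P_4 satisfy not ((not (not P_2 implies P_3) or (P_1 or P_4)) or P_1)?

3

P_1 | P_2 | P_3 | P_4 || not P_2 | (not P_2 implies P_3) | not (not P_2 implies P_3) | (P_1 or P_4) | φ
 T  |  T  |  T  |  T  ||    F    |           T           |             F             |      T       | F
 T  |  T  |  T  |  F  ||    F    |           T           |             F             |      T       | F
 T  |  T  |  F  |  T  ||    F    |           T           |             F             |      T       | F
 T  |  T  |  F  |  F  ||    F    |           T           |             F             |      T       | F
 T  |  F  |  T  |  T  ||    T    |           T           |             F             |      T       | F
 T  |  F  |  T  |  F  ||    T    |           T           |             F             |      T       | F
 T  |  F  |  F  |  T  ||    T    |           F           |             T             |      T       | F
 T  |  F  |  F  |  F  ||    T    |           F           |             T             |      T       | F
 F  |  T  |  T  |  T  ||    F    |           T           |             F             |      T       | F
 F  |  T  |  T  |  F  ||    F    |           T           |             F             |      F       | T
 F  |  T  |  F  |  T  ||    F    |           T           |             F             |      T       | F
 F  |  T  |  F  |  F  ||    F    |           T           |             F             |      F       | T
 F  |  F  |  T  |  T  ||    T    |           T           |             F             |      T       | F
 F  |  F  |  T  |  F  ||    T    |           T           |             F             |      F       | T
 F  |  F  |  F  |  T  ||    T    |           F           |             T             |      T       | F
 F  |  F  |  F  |  F  ||    T    |           F           |             T             |      F       | F
The formula is true on 3 of the 16 rows.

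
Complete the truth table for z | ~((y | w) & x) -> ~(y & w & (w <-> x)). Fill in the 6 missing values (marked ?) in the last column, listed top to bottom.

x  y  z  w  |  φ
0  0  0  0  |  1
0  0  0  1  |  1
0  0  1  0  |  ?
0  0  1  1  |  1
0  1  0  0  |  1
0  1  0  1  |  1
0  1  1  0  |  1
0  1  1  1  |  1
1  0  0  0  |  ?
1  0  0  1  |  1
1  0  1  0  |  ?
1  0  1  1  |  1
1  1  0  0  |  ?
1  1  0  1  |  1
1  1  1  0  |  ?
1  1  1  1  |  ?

1, 1, 1, 1, 1, 0

Row x=0, y=0, z=1, w=0: (z | ~((y | w) & x)) = 1, ~(y & w & (w <-> x)) = 1, so the formula = 1.
Row x=1, y=0, z=0, w=0: (z | ~((y | w) & x)) = 1, ~(y & w & (w <-> x)) = 1, so the formula = 1.
Row x=1, y=0, z=1, w=0: (z | ~((y | w) & x)) = 1, ~(y & w & (w <-> x)) = 1, so the formula = 1.
Row x=1, y=1, z=0, w=0: (z | ~((y | w) & x)) = 0, ~(y & w & (w <-> x)) = 1, so the formula = 1.
Row x=1, y=1, z=1, w=0: (z | ~((y | w) & x)) = 1, ~(y & w & (w <-> x)) = 1, so the formula = 1.
Row x=1, y=1, z=1, w=1: (z | ~((y | w) & x)) = 1, ~(y & w & (w <-> x)) = 0, so the formula = 0.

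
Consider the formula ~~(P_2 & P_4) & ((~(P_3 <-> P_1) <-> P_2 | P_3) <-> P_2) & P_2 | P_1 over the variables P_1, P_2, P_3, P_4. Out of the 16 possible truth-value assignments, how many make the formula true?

 P_1  |  P_2  |  P_3  |  P_4  |   φ  
----- | ----- | ----- | ----- | -----
 True |  True |  True |  True |  True
 True |  True |  True | False |  True
 True |  True | False |  True |  True
 True |  True | False | False |  True
 True | False |  True |  True |  True
 True | False |  True | False |  True
 True | False | False |  True |  True
 True | False | False | False |  True
False |  True |  True |  True |  True
False |  True |  True | False | False
False |  True | False |  True | False
False |  True | False | False | False
False | False |  True |  True | False
False | False |  True | False | False
False | False | False |  True | False
False | False | False | False | False
The formula is true on 9 of the 16 rows.

9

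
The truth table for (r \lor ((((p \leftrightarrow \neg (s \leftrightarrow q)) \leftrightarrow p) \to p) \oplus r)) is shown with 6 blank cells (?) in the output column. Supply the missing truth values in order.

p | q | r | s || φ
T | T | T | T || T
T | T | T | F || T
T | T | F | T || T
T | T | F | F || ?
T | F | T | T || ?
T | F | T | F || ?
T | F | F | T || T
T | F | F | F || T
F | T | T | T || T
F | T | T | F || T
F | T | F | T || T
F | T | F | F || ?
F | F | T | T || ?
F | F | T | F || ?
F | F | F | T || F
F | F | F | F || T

T, T, T, F, T, T

Row p=T, q=T, r=F, s=F: ((((p \leftrightarrow \neg (s \leftrightarrow q)) \leftrightarrow p) \to p) \oplus r) = T, so the formula = T.
Row p=T, q=F, r=T, s=T: ((((p \leftrightarrow \neg (s \leftrightarrow q)) \leftrightarrow p) \to p) \oplus r) = F, so the formula = T.
Row p=T, q=F, r=T, s=F: ((((p \leftrightarrow \neg (s \leftrightarrow q)) \leftrightarrow p) \to p) \oplus r) = F, so the formula = T.
Row p=F, q=T, r=F, s=F: ((((p \leftrightarrow \neg (s \leftrightarrow q)) \leftrightarrow p) \to p) \oplus r) = F, so the formula = F.
Row p=F, q=F, r=T, s=T: ((((p \leftrightarrow \neg (s \leftrightarrow q)) \leftrightarrow p) \to p) \oplus r) = T, so the formula = T.
Row p=F, q=F, r=T, s=F: ((((p \leftrightarrow \neg (s \leftrightarrow q)) \leftrightarrow p) \to p) \oplus r) = F, so the formula = T.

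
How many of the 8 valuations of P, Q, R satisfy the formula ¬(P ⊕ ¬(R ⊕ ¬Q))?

P | Q | R | ¬(P ⊕ ¬(R ⊕ ¬Q))
- | - | - | ----------------
T | T | T |        F        
T | T | F |        T        
T | F | T |        T        
T | F | F |        F        
F | T | T |        T        
F | T | F |        F        
F | F | T |        F        
F | F | F |        T        
The formula is true on 4 of the 8 rows.

4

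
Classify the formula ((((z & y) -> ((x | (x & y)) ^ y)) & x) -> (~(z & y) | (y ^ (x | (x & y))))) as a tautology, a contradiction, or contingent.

x | y | z || φ
T | T | T || T
T | T | F || T
T | F | T || T
T | F | F || T
F | T | T || T
F | T | F || T
F | F | T || T
F | F | F || T
Every row is T, so the formula is a tautology.

tautology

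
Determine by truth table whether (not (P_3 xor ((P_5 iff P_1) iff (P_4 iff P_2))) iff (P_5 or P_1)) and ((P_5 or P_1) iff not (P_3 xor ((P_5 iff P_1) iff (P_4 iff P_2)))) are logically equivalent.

P_1 | P_2 | P_3 | P_4 | P_5 || φ | ψ
 F  |  F  |  F  |  F  |  F  || T | T
 F  |  F  |  F  |  F  |  T  || T | T
 F  |  F  |  F  |  T  |  F  || F | F
 F  |  F  |  F  |  T  |  T  || F | F
 F  |  F  |  T  |  F  |  F  || F | F
 F  |  F  |  T  |  F  |  T  || F | F
 F  |  F  |  T  |  T  |  F  || T | T
 F  |  F  |  T  |  T  |  T  || T | T
 F  |  T  |  F  |  F  |  F  || F | F
 F  |  T  |  F  |  F  |  T  || F | F
 F  |  T  |  F  |  T  |  F  || T | T
 F  |  T  |  F  |  T  |  T  || T | T
 F  |  T  |  T  |  F  |  F  || T | T
 F  |  T  |  T  |  F  |  T  || T | T
 F  |  T  |  T  |  T  |  F  || F | F
 F  |  T  |  T  |  T  |  T  || F | F
 T  |  F  |  F  |  F  |  F  || T | T
 T  |  F  |  F  |  F  |  T  || F | F
 T  |  F  |  F  |  T  |  F  || F | F
 T  |  F  |  F  |  T  |  T  || T | T
 T  |  F  |  T  |  F  |  F  || F | F
 T  |  F  |  T  |  F  |  T  || T | T
 T  |  F  |  T  |  T  |  F  || T | T
 T  |  F  |  T  |  T  |  T  || F | F
 T  |  T  |  F  |  F  |  F  || F | F
 T  |  T  |  F  |  F  |  T  || T | T
 T  |  T  |  F  |  T  |  F  || T | T
 T  |  T  |  F  |  T  |  T  || F | F
 T  |  T  |  T  |  F  |  F  || T | T
 T  |  T  |  T  |  F  |  T  || F | F
 T  |  T  |  T  |  T  |  F  || F | F
 T  |  T  |  T  |  T  |  T  || T | T
The columns for φ and ψ agree on every row, so they are logically equivalent.

equivalent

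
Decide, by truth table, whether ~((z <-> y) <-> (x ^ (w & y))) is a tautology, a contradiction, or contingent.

contingent

  x   |   y   |   z   |   w   || (z <-> y) | (w & y) | (x ^ (w & y)) | ~((z <-> y) <-> (x ^ (w & y)))
 True |  True |  True |  True ||    True   |   True  |     False     |              True             
 True |  True |  True | False ||    True   |  False  |      True     |             False             
 True |  True | False |  True ||   False   |   True  |     False     |             False             
 True |  True | False | False ||   False   |  False  |      True     |              True             
 True | False |  True |  True ||   False   |  False  |      True     |              True             
 True | False |  True | False ||   False   |  False  |      True     |              True             
 True | False | False |  True ||    True   |  False  |      True     |             False             
 True | False | False | False ||    True   |  False  |      True     |             False             
False |  True |  True |  True ||    True   |   True  |      True     |             False             
False |  True |  True | False ||    True   |  False  |     False     |              True             
False |  True | False |  True ||   False   |   True  |      True     |              True             
False |  True | False | False ||   False   |  False  |     False     |             False             
False | False |  True |  True ||   False   |  False  |     False     |             False             
False | False |  True | False ||   False   |  False  |     False     |             False             
False | False | False |  True ||    True   |  False  |     False     |              True             
False | False | False | False ||    True   |  False  |     False     |              True             
8 of 16 rows are True, so the formula is contingent.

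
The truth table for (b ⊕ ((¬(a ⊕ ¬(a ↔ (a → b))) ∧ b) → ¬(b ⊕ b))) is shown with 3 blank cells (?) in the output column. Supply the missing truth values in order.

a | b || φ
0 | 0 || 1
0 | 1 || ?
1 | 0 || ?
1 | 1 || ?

Row a=0, b=1: ((¬(a ⊕ ¬(a ↔ (a → b))) ∧ b) → ¬(b ⊕ b)) = 1, so the formula = 0.
Row a=1, b=0: ((¬(a ⊕ ¬(a ↔ (a → b))) ∧ b) → ¬(b ⊕ b)) = 1, so the formula = 1.
Row a=1, b=1: ((¬(a ⊕ ¬(a ↔ (a → b))) ∧ b) → ¬(b ⊕ b)) = 1, so the formula = 0.

0, 1, 0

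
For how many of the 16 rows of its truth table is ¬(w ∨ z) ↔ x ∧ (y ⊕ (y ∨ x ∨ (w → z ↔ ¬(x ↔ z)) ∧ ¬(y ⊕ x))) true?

x | y | z | w | (w ∨ z) | ¬(w ∨ z) | (y ∨ x) | (w → z) | (x ↔ z) | ¬(x ↔ z) | ((w → z) ↔ ¬(x ↔ z)) | (y ⊕ x) | ¬(y ⊕ x) | φ
- | - | - | - | ------- | -------- | ------- | ------- | ------- | -------- | -------------------- | ------- | -------- | -
T | T | T | T |    T    |    F     |    T    |    T    |    T    |    F     |          F           |    F    |    T     | T
T | T | T | F |    T    |    F     |    T    |    T    |    T    |    F     |          F           |    F    |    T     | T
T | T | F | T |    T    |    F     |    T    |    F    |    F    |    T     |          F           |    F    |    T     | T
T | T | F | F |    F    |    T     |    T    |    T    |    F    |    T     |          T           |    F    |    T     | F
T | F | T | T |    T    |    F     |    T    |    T    |    T    |    F     |          F           |    T    |    F     | F
T | F | T | F |    T    |    F     |    T    |    T    |    T    |    F     |          F           |    T    |    F     | F
T | F | F | T |    T    |    F     |    T    |    F    |    F    |    T     |          F           |    T    |    F     | F
T | F | F | F |    F    |    T     |    T    |    T    |    F    |    T     |          T           |    T    |    F     | T
F | T | T | T |    T    |    F     |    T    |    T    |    F    |    T     |          T           |    T    |    F     | T
F | T | T | F |    T    |    F     |    T    |    T    |    F    |    T     |          T           |    T    |    F     | T
F | T | F | T |    T    |    F     |    T    |    F    |    T    |    F     |          T           |    T    |    F     | T
F | T | F | F |    F    |    T     |    T    |    T    |    T    |    F     |          F           |    T    |    F     | F
F | F | T | T |    T    |    F     |    F    |    T    |    F    |    T     |          T           |    F    |    T     | T
F | F | T | F |    T    |    F     |    F    |    T    |    F    |    T     |          T           |    F    |    T     | T
F | F | F | T |    T    |    F     |    F    |    F    |    T    |    F     |          T           |    F    |    T     | T
F | F | F | F |    F    |    T     |    F    |    T    |    T    |    F     |          F           |    F    |    T     | F
The formula is true on 10 of the 16 rows.

10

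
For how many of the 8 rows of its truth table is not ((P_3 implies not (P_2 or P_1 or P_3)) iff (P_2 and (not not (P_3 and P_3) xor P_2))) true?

P_1  P_2  P_3  |  (P_2 or P_1 or P_3)  not (P_2 or P_1 or P_3)  (P_3 and P_3)  not (P_3 and P_3)  not not (P_3 and P_3)  φ
 1    1    1   |           1                      0                   1                0                    1            0
 1    1    0   |           1                      0                   0                1                    0            0
 1    0    1   |           1                      0                   1                0                    1            0
 1    0    0   |           1                      0                   0                1                    0            1
 0    1    1   |           1                      0                   1                0                    1            0
 0    1    0   |           1                      0                   0                1                    0            0
 0    0    1   |           1                      0                   1                0                    1            0
 0    0    0   |           0                      1                   0                1                    0            1
The formula is true on 2 of the 8 rows.

2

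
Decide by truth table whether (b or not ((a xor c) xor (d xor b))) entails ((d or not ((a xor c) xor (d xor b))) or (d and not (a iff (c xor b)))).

a  b  c  d  |  φ  ψ
1  1  1  1  |  1  1
1  1  1  0  |  1  0
1  1  0  1  |  1  1
1  1  0  0  |  1  1
1  0  1  1  |  0  1
1  0  1  0  |  1  1
1  0  0  1  |  1  1
1  0  0  0  |  0  0
0  1  1  1  |  1  1
0  1  1  0  |  1  1
0  1  0  1  |  1  1
0  1  0  0  |  1  0
0  0  1  1  |  1  1
0  0  1  0  |  0  0
0  0  0  1  |  0  1
0  0  0  0  |  1  1
At a=1, b=1, c=1, d=0 we have φ true but ψ false, so φ does not entail ψ.

no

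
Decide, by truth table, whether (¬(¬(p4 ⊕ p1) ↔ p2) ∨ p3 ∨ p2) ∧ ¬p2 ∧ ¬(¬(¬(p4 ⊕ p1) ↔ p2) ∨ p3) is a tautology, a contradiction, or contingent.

p1 | p2 | p3 | p4 | (p4 ⊕ p1) | ¬(p4 ⊕ p1) | (¬(p4 ⊕ p1) ↔ p2) | ¬(¬(p4 ⊕ p1) ↔ p2) | (¬(¬(p4 ⊕ p1) ↔ p2) ∨ p3) | ¬p2 | ¬(¬(¬(p4 ⊕ p1) ↔ p2) ∨ p3) | φ
-- | -- | -- | -- | --------- | ---------- | ----------------- | ------------------ | ------------------------- | --- | -------------------------- | -
T  | T  | T  | T  |     F     |     T      |         T         |         F          |             T             |  F  |             F              | F
T  | T  | T  | F  |     T     |     F      |         F         |         T          |             T             |  F  |             F              | F
T  | T  | F  | T  |     F     |     T      |         T         |         F          |             F             |  F  |             T              | F
T  | T  | F  | F  |     T     |     F      |         F         |         T          |             T             |  F  |             F              | F
T  | F  | T  | T  |     F     |     T      |         F         |         T          |             T             |  T  |             F              | F
T  | F  | T  | F  |     T     |     F      |         T         |         F          |             T             |  T  |             F              | F
T  | F  | F  | T  |     F     |     T      |         F         |         T          |             T             |  T  |             F              | F
T  | F  | F  | F  |     T     |     F      |         T         |         F          |             F             |  T  |             T              | F
F  | T  | T  | T  |     T     |     F      |         F         |         T          |             T             |  F  |             F              | F
F  | T  | T  | F  |     F     |     T      |         T         |         F          |             T             |  F  |             F              | F
F  | T  | F  | T  |     T     |     F      |         F         |         T          |             T             |  F  |             F              | F
F  | T  | F  | F  |     F     |     T      |         T         |         F          |             F             |  F  |             T              | F
F  | F  | T  | T  |     T     |     F      |         T         |         F          |             T             |  T  |             F              | F
F  | F  | T  | F  |     F     |     T      |         F         |         T          |             T             |  T  |             F              | F
F  | F  | F  | T  |     T     |     F      |         T         |         F          |             F             |  T  |             T              | F
F  | F  | F  | F  |     F     |     T      |         F         |         T          |             T             |  T  |             F              | F
Every row is F, so the formula is a contradiction.

contradiction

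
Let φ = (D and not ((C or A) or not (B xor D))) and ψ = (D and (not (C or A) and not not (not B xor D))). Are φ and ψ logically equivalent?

  A      B      C      D    |    φ      ψ  
 True   True   True   True  |  False  False
 True   True   True  False  |  False  False
 True   True  False   True  |  False  False
 True   True  False  False  |  False  False
 True  False   True   True  |  False  False
 True  False   True  False  |  False  False
 True  False  False   True  |  False  False
 True  False  False  False  |  False  False
False   True   True   True  |  False  False
False   True   True  False  |  False  False
False   True  False   True  |  False   True
False   True  False  False  |  False  False
False  False   True   True  |  False  False
False  False   True  False  |  False  False
False  False  False   True  |   True  False
False  False  False  False  |  False  False
The columns differ at A=False, B=True, C=False, D=True (φ=False, ψ=True), so they are not equivalent.

not equivalent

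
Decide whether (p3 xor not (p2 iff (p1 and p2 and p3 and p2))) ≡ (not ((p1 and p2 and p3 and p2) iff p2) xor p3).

  p1     p2     p3   |    φ      ψ  
 True   True   True  |   True   True
 True   True  False  |   True   True
 True  False   True  |   True   True
 True  False  False  |  False  False
False   True   True  |  False  False
False   True  False  |   True   True
False  False   True  |   True   True
False  False  False  |  False  False
The columns for φ and ψ agree on every row, so they are logically equivalent.

equivalent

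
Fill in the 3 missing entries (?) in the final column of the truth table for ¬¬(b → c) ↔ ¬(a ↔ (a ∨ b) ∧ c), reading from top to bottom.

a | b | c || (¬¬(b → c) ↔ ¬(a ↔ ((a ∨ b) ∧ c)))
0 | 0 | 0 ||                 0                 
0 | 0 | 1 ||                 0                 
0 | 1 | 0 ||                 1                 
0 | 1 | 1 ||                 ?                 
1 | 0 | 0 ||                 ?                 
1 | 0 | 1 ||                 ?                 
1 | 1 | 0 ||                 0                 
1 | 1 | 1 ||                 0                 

1, 1, 0

Row a=0, b=1, c=1: ¬¬(b → c) = 1, ¬(a ↔ (a ∨ b) ∧ c) = 1, so (¬¬(b → c) ↔ ¬(a ↔ ((a ∨ b) ∧ c))) = 1.
Row a=1, b=0, c=0: ¬¬(b → c) = 1, ¬(a ↔ (a ∨ b) ∧ c) = 1, so (¬¬(b → c) ↔ ¬(a ↔ ((a ∨ b) ∧ c))) = 1.
Row a=1, b=0, c=1: ¬¬(b → c) = 1, ¬(a ↔ (a ∨ b) ∧ c) = 0, so (¬¬(b → c) ↔ ¬(a ↔ ((a ∨ b) ∧ c))) = 0.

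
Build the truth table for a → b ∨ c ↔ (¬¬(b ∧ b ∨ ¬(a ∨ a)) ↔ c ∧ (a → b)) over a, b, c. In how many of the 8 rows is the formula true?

a | b | c | φ
- | - | - | -
1 | 1 | 1 | 1
1 | 1 | 0 | 0
1 | 0 | 1 | 1
1 | 0 | 0 | 0
0 | 1 | 1 | 1
0 | 1 | 0 | 0
0 | 0 | 1 | 1
0 | 0 | 0 | 0
The formula is true on 4 of the 8 rows.

4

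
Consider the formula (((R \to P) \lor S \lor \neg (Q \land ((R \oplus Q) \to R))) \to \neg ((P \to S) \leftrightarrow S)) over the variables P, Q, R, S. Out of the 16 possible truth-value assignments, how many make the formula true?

P | Q | R | S || φ
T | T | T | T || F
T | T | T | F || F
T | T | F | T || F
T | T | F | F || F
T | F | T | T || F
T | F | T | F || F
T | F | F | T || F
T | F | F | F || F
F | T | T | T || F
F | T | T | F || T
F | T | F | T || F
F | T | F | F || T
F | F | T | T || F
F | F | T | F || T
F | F | F | T || F
F | F | F | F || T
The formula is true on 4 of the 16 rows.

4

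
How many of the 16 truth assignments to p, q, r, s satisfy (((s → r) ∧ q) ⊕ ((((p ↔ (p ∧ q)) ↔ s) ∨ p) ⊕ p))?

8

p  q  r  s  |  φ
T  T  T  T  |  T
T  T  T  F  |  T
T  T  F  T  |  F
T  T  F  F  |  T
T  F  T  T  |  F
T  F  T  F  |  F
T  F  F  T  |  F
T  F  F  F  |  F
F  T  T  T  |  F
F  T  T  F  |  T
F  T  F  T  |  T
F  T  F  F  |  T
F  F  T  T  |  T
F  F  T  F  |  F
F  F  F  T  |  T
F  F  F  F  |  F
The formula is true on 8 of the 16 rows.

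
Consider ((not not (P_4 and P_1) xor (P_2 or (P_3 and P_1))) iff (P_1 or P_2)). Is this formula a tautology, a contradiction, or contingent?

P_1 | P_2 | P_3 | P_4 | (P_4 and P_1) | not (P_4 and P_1) | not not (P_4 and P_1) | (P_3 and P_1) | (P_2 or (P_3 and P_1)) | (P_1 or P_2) | φ
--- | --- | --- | --- | ------------- | ----------------- | --------------------- | ------------- | ---------------------- | ------------ | -
 T  |  T  |  T  |  T  |       T       |         F         |           T           |       T       |           T            |      T       | F
 T  |  T  |  T  |  F  |       F       |         T         |           F           |       T       |           T            |      T       | T
 T  |  T  |  F  |  T  |       T       |         F         |           T           |       F       |           T            |      T       | F
 T  |  T  |  F  |  F  |       F       |         T         |           F           |       F       |           T            |      T       | T
 T  |  F  |  T  |  T  |       T       |         F         |           T           |       T       |           T            |      T       | F
 T  |  F  |  T  |  F  |       F       |         T         |           F           |       T       |           T            |      T       | T
 T  |  F  |  F  |  T  |       T       |         F         |           T           |       F       |           F            |      T       | T
 T  |  F  |  F  |  F  |       F       |         T         |           F           |       F       |           F            |      T       | F
 F  |  T  |  T  |  T  |       F       |         T         |           F           |       F       |           T            |      T       | T
 F  |  T  |  T  |  F  |       F       |         T         |           F           |       F       |           T            |      T       | T
 F  |  T  |  F  |  T  |       F       |         T         |           F           |       F       |           T            |      T       | T
 F  |  T  |  F  |  F  |       F       |         T         |           F           |       F       |           T            |      T       | T
 F  |  F  |  T  |  T  |       F       |         T         |           F           |       F       |           F            |      F       | T
 F  |  F  |  T  |  F  |       F       |         T         |           F           |       F       |           F            |      F       | T
 F  |  F  |  F  |  T  |       F       |         T         |           F           |       F       |           F            |      F       | T
 F  |  F  |  F  |  F  |       F       |         T         |           F           |       F       |           F            |      F       | T
12 of 16 rows are T, so the formula is contingent.

contingent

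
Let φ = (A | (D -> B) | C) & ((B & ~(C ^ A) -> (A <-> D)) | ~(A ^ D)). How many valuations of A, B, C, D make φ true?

A  B  C  D     (D -> B)  (A | (D -> B) | C)  (C ^ A)  ~(C ^ A)  (B & ~(C ^ A))  (A <-> D)  (A ^ D)  ~(A ^ D)  φ
F  F  F  F        T              T              F        T            F             T         F        T      T
F  F  F  T        F              F              F        T            F             F         T        F      F
F  F  T  F        T              T              T        F            F             T         F        T      T
F  F  T  T        F              T              T        F            F             F         T        F      T
F  T  F  F        T              T              F        T            T             T         F        T      T
F  T  F  T        T              T              F        T            T             F         T        F      F
F  T  T  F        T              T              T        F            F             T         F        T      T
F  T  T  T        T              T              T        F            F             F         T        F      T
T  F  F  F        T              T              T        F            F             F         T        F      T
T  F  F  T        F              T              T        F            F             T         F        T      T
T  F  T  F        T              T              F        T            F             F         T        F      T
T  F  T  T        F              T              F        T            F             T         F        T      T
T  T  F  F        T              T              T        F            F             F         T        F      T
T  T  F  T        T              T              T        F            F             T         F        T      T
T  T  T  F        T              T              F        T            T             F         T        F      F
T  T  T  T        T              T              F        T            T             T         F        T      T
The formula is true on 13 of the 16 rows.

13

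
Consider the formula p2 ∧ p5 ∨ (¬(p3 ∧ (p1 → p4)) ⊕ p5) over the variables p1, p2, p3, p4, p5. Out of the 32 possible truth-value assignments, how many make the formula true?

  p1  |   p2  |   p3  |   p4  |   p5  ||   φ  
False | False | False | False | False ||  True
False | False | False | False |  True || False
False | False | False |  True | False ||  True
False | False | False |  True |  True || False
False | False |  True | False | False || False
False | False |  True | False |  True ||  True
False | False |  True |  True | False || False
False | False |  True |  True |  True ||  True
False |  True | False | False | False ||  True
False |  True | False | False |  True ||  True
False |  True | False |  True | False ||  True
False |  True | False |  True |  True ||  True
False |  True |  True | False | False || False
False |  True |  True | False |  True ||  True
False |  True |  True |  True | False || False
False |  True |  True |  True |  True ||  True
 True | False | False | False | False ||  True
 True | False | False | False |  True || False
 True | False | False |  True | False ||  True
 True | False | False |  True |  True || False
 True | False |  True | False | False ||  True
 True | False |  True | False |  True || False
 True | False |  True |  True | False || False
 True | False |  True |  True |  True ||  True
 True |  True | False | False | False ||  True
 True |  True | False | False |  True ||  True
 True |  True | False |  True | False ||  True
 True |  True | False |  True |  True ||  True
 True |  True |  True | False | False ||  True
 True |  True |  True | False |  True ||  True
 True |  True |  True |  True | False || False
 True |  True |  True |  True |  True ||  True
The formula is true on 21 of the 32 rows.

21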